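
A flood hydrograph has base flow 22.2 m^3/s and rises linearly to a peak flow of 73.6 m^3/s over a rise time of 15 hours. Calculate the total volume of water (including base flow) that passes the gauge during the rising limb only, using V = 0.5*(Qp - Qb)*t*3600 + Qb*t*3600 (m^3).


V = 0.5*(73.6 - 22.2)*15*3600 + 22.2*15*3600 = 2.5866e+06 m^3


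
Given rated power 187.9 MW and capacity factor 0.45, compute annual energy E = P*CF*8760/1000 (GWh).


E = 187.9 * 0.45 * 8760 / 1000 = 740.7018 GWh


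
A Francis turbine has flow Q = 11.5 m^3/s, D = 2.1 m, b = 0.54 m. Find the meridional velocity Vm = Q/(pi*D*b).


Vm = 11.5 / (pi * 2.1 * 0.54) = 3.2280 m/s


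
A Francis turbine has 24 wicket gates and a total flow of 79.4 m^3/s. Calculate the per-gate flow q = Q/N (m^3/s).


q = 79.4 / 24 = 3.3083 m^3/s


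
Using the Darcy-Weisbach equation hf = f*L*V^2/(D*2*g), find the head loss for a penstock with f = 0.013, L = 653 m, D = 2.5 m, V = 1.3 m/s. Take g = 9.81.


hf = 0.013 * 653 * 1.3^2 / (2.5 * 2 * 9.81) = 0.2925 m


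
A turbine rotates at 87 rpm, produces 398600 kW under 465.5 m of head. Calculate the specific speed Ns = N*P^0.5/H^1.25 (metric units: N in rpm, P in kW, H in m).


Ns = 87 * 398600^0.5 / 465.5^1.25 = 25.4032


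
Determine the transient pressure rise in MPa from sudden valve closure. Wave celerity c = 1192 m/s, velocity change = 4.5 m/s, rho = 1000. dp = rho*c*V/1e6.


dp = 1000 * 1192 * 4.5 / 1e6 = 5.3640 MPa


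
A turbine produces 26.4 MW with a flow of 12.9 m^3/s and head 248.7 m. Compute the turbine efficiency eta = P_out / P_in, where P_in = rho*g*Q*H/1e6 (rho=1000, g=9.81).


P_in = 1000 * 9.81 * 12.9 * 248.7 / 1e6 = 31.4727 MW
eta = 26.4 / 31.4727 = 0.8388


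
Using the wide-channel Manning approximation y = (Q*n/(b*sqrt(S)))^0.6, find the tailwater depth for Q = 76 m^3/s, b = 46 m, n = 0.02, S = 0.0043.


y = (76 * 0.02 / (46 * 0.0043^0.5))^0.6 = 0.6628 m


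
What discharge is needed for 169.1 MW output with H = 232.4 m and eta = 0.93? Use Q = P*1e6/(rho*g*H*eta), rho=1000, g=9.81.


Q = 169.1 * 1e6 / (1000 * 9.81 * 232.4 * 0.93) = 79.7546 m^3/s


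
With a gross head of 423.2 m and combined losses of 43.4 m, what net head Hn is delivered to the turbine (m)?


Hn = 423.2 - 43.4 = 379.8000 m


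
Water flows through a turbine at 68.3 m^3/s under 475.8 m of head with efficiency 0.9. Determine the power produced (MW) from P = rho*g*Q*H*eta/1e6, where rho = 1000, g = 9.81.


P = 1000 * 9.81 * 68.3 * 475.8 * 0.9 / 1e6 = 286.9172 MW


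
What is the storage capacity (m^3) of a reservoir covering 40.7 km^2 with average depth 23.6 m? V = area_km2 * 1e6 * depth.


V = 40.7 * 1e6 * 23.6 = 9.6052e+08 m^3


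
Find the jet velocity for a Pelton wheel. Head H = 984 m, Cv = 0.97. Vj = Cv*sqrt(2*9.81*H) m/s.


Vj = 0.97 * sqrt(2*9.81*984) = 134.7779 m/s


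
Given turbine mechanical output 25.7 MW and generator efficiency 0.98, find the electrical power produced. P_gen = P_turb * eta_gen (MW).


P_gen = 25.7 * 0.98 = 25.1860 MW


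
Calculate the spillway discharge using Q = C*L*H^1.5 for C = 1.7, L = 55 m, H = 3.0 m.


Q = 1.7 * 55 * 3.0^1.5 = 485.8403 m^3/s


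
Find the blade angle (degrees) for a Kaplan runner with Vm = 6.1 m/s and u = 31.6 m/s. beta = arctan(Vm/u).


beta = arctan(6.1 / 31.6) = 10.9259 degrees


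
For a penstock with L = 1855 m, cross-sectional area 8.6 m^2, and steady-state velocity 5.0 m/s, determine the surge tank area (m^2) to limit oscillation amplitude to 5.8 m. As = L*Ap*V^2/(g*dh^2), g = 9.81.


As = 1855 * 8.6 * 5.0^2 / (9.81 * 5.8^2) = 1208.5298 m^2


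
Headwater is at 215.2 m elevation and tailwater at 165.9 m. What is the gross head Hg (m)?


Hg = 215.2 - 165.9 = 49.3000 m


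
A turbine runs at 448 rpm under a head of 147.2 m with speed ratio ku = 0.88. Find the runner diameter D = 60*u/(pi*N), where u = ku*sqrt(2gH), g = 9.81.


u = 0.88 * sqrt(2*9.81*147.2) = 47.2918 m/s
D = 60 * 47.2918 / (pi * 448) = 2.0161 m


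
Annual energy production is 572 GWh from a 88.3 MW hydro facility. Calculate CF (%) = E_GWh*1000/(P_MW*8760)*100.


CF = 572 * 1000 / (88.3 * 8760) * 100 = 73.9488 %


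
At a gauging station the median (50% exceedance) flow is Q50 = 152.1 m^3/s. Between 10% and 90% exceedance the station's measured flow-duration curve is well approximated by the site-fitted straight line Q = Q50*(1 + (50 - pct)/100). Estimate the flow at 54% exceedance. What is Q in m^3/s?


Q = 152.1 * (1 + (50 - 54)/100) = 146.0160 m^3/s


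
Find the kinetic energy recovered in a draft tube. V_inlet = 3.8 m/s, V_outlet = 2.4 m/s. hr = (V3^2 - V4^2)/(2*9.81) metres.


hr = (3.8^2 - 2.4^2) / (2*9.81) = 0.4424 m


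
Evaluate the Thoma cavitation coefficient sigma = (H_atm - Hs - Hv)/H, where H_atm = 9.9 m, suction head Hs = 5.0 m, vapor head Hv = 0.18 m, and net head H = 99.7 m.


sigma = (9.9 - 5.0 - 0.18) / 99.7 = 0.0473


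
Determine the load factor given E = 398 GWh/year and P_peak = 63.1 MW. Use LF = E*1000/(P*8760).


LF = 398 * 1000 / (63.1 * 8760) = 0.7200


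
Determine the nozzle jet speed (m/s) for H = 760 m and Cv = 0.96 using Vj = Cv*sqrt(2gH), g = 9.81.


Vj = 0.96 * sqrt(2*9.81*760) = 117.2270 m/s


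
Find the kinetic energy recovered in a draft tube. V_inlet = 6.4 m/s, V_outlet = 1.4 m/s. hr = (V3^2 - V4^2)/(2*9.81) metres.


hr = (6.4^2 - 1.4^2) / (2*9.81) = 1.9878 m


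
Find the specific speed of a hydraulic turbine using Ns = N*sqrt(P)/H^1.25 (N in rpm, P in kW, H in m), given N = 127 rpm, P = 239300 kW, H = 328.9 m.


Ns = 127 * 239300^0.5 / 328.9^1.25 = 44.3553


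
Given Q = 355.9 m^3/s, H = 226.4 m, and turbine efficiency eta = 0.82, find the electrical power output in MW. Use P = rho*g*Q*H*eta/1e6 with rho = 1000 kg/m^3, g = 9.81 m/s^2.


P = 1000 * 9.81 * 355.9 * 226.4 * 0.82 / 1e6 = 648.1675 MW


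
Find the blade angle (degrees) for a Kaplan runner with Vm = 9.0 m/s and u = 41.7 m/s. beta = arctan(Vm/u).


beta = arctan(9.0 / 41.7) = 12.1792 degrees


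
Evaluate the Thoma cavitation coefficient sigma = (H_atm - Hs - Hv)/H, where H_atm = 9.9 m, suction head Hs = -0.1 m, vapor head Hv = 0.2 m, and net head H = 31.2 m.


sigma = (9.9 - (-0.1) - 0.2) / 31.2 = 0.3141


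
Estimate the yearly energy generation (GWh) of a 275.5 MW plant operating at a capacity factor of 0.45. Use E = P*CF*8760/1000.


E = 275.5 * 0.45 * 8760 / 1000 = 1086.0210 GWh


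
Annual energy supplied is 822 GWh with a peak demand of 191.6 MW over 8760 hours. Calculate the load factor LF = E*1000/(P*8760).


LF = 822 * 1000 / (191.6 * 8760) = 0.4897


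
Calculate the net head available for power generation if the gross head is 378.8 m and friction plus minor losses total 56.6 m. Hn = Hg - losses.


Hn = 378.8 - 56.6 = 322.2000 m


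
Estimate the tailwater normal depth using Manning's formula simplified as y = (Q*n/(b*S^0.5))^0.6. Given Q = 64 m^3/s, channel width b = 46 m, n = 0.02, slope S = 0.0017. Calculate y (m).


y = (64 * 0.02 / (46 * 0.0017^0.5))^0.6 = 0.7898 m


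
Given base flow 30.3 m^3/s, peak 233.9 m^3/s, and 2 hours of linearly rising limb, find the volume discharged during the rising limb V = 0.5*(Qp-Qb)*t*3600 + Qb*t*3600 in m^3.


V = 0.5*(233.9 - 30.3)*2*3600 + 30.3*2*3600 = 951120.0000 m^3


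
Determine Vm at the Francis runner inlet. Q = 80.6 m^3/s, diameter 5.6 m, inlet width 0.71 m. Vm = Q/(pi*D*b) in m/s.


Vm = 80.6 / (pi * 5.6 * 0.71) = 6.4527 m/s


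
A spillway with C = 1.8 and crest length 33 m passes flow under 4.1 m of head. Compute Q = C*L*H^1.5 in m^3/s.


Q = 1.8 * 33 * 4.1^1.5 = 493.1309 m^3/s


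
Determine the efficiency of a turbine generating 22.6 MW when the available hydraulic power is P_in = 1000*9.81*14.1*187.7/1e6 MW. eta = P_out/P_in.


P_in = 1000 * 9.81 * 14.1 * 187.7 / 1e6 = 25.9629 MW
eta = 22.6 / 25.9629 = 0.8705


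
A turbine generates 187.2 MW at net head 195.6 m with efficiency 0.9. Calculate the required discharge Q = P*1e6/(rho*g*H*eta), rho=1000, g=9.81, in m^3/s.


Q = 187.2 * 1e6 / (1000 * 9.81 * 195.6 * 0.9) = 108.3991 m^3/s


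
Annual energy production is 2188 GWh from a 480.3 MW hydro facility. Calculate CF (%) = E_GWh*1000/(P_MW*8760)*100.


CF = 2188 * 1000 / (480.3 * 8760) * 100 = 52.0033 %


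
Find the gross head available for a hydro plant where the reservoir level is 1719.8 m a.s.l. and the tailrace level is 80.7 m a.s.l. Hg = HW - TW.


Hg = 1719.8 - 80.7 = 1639.1000 m


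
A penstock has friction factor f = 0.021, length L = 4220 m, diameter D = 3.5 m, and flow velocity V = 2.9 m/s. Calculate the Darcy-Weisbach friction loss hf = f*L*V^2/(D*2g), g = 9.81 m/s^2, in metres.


hf = 0.021 * 4220 * 2.9^2 / (3.5 * 2 * 9.81) = 10.8533 m


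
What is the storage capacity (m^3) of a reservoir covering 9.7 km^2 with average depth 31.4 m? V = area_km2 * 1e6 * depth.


V = 9.7 * 1e6 * 31.4 = 3.0458e+08 m^3


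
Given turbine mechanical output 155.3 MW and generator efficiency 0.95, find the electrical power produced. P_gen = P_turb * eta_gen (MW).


P_gen = 155.3 * 0.95 = 147.5350 MW


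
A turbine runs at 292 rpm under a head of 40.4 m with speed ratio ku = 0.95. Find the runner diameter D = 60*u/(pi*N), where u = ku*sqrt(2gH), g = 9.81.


u = 0.95 * sqrt(2*9.81*40.4) = 26.7463 m/s
D = 60 * 26.7463 / (pi * 292) = 1.7494 m


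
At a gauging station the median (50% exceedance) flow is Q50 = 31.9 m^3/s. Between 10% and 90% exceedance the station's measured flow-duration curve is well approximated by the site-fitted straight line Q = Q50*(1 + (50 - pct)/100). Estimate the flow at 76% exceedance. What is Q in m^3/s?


Q = 31.9 * (1 + (50 - 76)/100) = 23.6060 m^3/s


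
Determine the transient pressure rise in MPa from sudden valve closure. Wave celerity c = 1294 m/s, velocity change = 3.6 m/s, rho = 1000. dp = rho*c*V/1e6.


dp = 1000 * 1294 * 3.6 / 1e6 = 4.6584 MPa


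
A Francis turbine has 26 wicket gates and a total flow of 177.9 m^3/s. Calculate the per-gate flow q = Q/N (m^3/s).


q = 177.9 / 26 = 6.8423 m^3/s


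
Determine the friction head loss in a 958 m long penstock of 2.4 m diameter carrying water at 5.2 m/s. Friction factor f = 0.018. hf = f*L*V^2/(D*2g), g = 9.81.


hf = 0.018 * 958 * 5.2^2 / (2.4 * 2 * 9.81) = 9.9023 m


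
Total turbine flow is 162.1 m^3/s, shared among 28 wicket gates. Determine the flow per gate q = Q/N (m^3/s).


q = 162.1 / 28 = 5.7893 m^3/s


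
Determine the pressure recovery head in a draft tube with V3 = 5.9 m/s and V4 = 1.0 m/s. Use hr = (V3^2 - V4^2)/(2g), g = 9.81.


hr = (5.9^2 - 1.0^2) / (2*9.81) = 1.7232 m


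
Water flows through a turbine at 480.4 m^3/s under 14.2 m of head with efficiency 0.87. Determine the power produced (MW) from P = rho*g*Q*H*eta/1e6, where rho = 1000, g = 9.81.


P = 1000 * 9.81 * 480.4 * 14.2 * 0.87 / 1e6 = 58.2210 MW


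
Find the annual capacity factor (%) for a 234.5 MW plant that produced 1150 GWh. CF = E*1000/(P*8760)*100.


CF = 1150 * 1000 / (234.5 * 8760) * 100 = 55.9823 %


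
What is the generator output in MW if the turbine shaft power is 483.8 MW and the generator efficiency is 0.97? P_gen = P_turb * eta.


P_gen = 483.8 * 0.97 = 469.2860 MW


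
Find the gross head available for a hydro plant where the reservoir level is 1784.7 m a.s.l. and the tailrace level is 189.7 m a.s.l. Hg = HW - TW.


Hg = 1784.7 - 189.7 = 1595.0000 m


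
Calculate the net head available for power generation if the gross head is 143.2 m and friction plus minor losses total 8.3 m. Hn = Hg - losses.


Hn = 143.2 - 8.3 = 134.9000 m


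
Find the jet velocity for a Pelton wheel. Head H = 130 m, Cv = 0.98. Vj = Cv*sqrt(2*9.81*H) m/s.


Vj = 0.98 * sqrt(2*9.81*130) = 49.4934 m/s


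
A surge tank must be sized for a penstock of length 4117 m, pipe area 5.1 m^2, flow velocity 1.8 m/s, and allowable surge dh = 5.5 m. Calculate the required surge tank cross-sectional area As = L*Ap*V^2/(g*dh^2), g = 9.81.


As = 4117 * 5.1 * 1.8^2 / (9.81 * 5.5^2) = 229.2459 m^2


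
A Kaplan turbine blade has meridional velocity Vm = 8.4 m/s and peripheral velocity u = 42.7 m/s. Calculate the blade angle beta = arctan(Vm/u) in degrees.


beta = arctan(8.4 / 42.7) = 11.1292 degrees


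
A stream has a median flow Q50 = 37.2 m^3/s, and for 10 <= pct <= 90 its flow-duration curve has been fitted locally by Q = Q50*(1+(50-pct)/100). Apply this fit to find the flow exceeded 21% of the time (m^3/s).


Q = 37.2 * (1 + (50 - 21)/100) = 47.9880 m^3/s


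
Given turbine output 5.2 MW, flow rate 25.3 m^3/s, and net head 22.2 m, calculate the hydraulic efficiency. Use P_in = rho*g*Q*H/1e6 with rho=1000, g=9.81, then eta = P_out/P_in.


P_in = 1000 * 9.81 * 25.3 * 22.2 / 1e6 = 5.5099 MW
eta = 5.2 / 5.5099 = 0.9438


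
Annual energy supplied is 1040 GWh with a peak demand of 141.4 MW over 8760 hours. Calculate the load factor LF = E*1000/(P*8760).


LF = 1040 * 1000 / (141.4 * 8760) = 0.8396


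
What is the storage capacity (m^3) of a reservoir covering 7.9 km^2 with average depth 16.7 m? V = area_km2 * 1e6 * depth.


V = 7.9 * 1e6 * 16.7 = 1.3193e+08 m^3


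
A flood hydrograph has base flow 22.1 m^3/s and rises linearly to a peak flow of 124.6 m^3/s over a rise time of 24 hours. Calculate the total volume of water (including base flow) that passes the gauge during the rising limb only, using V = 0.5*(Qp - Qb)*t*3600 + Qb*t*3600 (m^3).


V = 0.5*(124.6 - 22.1)*24*3600 + 22.1*24*3600 = 6.3374e+06 m^3


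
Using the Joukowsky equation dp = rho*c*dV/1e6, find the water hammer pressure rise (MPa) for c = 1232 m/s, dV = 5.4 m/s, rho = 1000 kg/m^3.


dp = 1000 * 1232 * 5.4 / 1e6 = 6.6528 MPa


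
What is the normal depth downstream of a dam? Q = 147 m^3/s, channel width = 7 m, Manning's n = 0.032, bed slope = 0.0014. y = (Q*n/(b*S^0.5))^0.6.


y = (147 * 0.032 / (7 * 0.0014^0.5))^0.6 = 5.6570 m


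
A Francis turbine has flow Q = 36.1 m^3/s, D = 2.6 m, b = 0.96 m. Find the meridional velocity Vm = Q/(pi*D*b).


Vm = 36.1 / (pi * 2.6 * 0.96) = 4.6038 m/s


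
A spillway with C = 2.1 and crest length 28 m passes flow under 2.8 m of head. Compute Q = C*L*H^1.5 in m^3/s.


Q = 2.1 * 28 * 2.8^1.5 = 275.4954 m^3/s


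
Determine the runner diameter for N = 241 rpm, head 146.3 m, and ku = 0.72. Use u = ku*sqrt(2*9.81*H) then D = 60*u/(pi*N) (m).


u = 0.72 * sqrt(2*9.81*146.3) = 38.5748 m/s
D = 60 * 38.5748 / (pi * 241) = 3.0570 m


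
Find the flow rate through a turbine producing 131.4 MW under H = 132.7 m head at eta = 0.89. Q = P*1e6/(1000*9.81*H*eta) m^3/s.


Q = 131.4 * 1e6 / (1000 * 9.81 * 132.7 * 0.89) = 113.4137 m^3/s


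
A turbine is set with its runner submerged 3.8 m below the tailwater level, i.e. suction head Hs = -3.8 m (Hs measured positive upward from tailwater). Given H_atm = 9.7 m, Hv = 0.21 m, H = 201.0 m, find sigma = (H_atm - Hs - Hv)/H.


sigma = (9.7 - (-3.8) - 0.21) / 201.0 = 0.0661


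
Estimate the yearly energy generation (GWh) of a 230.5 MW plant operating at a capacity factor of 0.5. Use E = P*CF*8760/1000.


E = 230.5 * 0.5 * 8760 / 1000 = 1009.5900 GWh


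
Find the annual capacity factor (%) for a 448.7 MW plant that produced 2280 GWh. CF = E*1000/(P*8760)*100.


CF = 2280 * 1000 / (448.7 * 8760) * 100 = 58.0062 %


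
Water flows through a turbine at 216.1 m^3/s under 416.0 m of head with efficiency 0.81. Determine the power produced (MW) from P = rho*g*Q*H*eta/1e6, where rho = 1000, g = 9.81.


P = 1000 * 9.81 * 216.1 * 416.0 * 0.81 / 1e6 = 714.3353 MW


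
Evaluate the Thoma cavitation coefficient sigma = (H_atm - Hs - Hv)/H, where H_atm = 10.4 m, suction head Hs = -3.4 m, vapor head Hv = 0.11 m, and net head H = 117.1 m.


sigma = (10.4 - (-3.4) - 0.11) / 117.1 = 0.1169


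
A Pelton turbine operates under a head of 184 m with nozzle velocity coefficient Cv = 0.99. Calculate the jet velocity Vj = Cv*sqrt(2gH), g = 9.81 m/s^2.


Vj = 0.99 * sqrt(2*9.81*184) = 59.4831 m/s


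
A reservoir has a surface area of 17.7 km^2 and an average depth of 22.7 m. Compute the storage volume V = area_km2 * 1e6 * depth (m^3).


V = 17.7 * 1e6 * 22.7 = 4.0179e+08 m^3


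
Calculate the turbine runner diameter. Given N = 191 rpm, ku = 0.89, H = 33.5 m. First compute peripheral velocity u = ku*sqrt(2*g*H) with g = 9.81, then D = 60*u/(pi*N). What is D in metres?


u = 0.89 * sqrt(2*9.81*33.5) = 22.8172 m/s
D = 60 * 22.8172 / (pi * 191) = 2.2815 m


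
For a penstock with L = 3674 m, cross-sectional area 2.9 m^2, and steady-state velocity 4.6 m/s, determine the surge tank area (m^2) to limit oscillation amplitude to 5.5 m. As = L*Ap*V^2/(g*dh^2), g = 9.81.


As = 3674 * 2.9 * 4.6^2 / (9.81 * 5.5^2) = 759.7285 m^2


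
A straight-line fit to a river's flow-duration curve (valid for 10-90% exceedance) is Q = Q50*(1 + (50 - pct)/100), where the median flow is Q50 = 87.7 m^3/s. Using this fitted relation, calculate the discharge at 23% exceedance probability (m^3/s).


Q = 87.7 * (1 + (50 - 23)/100) = 111.3790 m^3/s


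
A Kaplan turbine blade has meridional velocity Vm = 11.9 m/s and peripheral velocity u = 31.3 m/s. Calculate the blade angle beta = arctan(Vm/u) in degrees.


beta = arctan(11.9 / 31.3) = 20.8164 degrees


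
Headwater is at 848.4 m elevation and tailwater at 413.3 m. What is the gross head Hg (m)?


Hg = 848.4 - 413.3 = 435.1000 m


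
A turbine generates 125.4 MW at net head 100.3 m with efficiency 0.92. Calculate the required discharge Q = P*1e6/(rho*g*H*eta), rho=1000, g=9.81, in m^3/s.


Q = 125.4 * 1e6 / (1000 * 9.81 * 100.3 * 0.92) = 138.5287 m^3/s


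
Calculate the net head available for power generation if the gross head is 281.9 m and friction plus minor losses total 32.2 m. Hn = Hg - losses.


Hn = 281.9 - 32.2 = 249.7000 m


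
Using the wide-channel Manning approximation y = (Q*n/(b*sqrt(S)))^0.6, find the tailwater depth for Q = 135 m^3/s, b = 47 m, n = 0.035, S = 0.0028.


y = (135 * 0.035 / (47 * 0.0028^0.5))^0.6 = 1.4697 m


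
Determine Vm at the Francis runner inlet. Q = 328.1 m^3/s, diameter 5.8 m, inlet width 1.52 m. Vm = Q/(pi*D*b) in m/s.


Vm = 328.1 / (pi * 5.8 * 1.52) = 11.8464 m/s


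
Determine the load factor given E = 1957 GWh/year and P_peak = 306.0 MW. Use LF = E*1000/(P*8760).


LF = 1957 * 1000 / (306.0 * 8760) = 0.7301


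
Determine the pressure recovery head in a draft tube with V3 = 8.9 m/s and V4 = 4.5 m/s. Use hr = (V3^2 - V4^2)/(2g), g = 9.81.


hr = (8.9^2 - 4.5^2) / (2*9.81) = 3.0051 m


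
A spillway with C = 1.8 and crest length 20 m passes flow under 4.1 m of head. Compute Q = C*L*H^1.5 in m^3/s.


Q = 1.8 * 20 * 4.1^1.5 = 298.8672 m^3/s


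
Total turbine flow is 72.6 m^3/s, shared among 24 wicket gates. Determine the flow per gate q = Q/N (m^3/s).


q = 72.6 / 24 = 3.0250 m^3/s


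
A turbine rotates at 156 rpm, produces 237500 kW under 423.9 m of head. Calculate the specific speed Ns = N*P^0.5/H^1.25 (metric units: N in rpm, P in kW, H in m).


Ns = 156 * 237500^0.5 / 423.9^1.25 = 39.5255


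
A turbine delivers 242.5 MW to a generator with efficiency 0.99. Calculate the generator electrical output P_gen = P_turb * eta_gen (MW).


P_gen = 242.5 * 0.99 = 240.0750 MW


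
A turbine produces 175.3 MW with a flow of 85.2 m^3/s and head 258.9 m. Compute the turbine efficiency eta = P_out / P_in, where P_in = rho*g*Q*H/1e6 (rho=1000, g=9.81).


P_in = 1000 * 9.81 * 85.2 * 258.9 / 1e6 = 216.3917 MW
eta = 175.3 / 216.3917 = 0.8101


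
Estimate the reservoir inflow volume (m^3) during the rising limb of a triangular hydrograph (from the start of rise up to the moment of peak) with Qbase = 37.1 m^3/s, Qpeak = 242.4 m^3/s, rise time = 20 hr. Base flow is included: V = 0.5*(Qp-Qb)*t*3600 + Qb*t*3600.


V = 0.5*(242.4 - 37.1)*20*3600 + 37.1*20*3600 = 1.0062e+07 m^3


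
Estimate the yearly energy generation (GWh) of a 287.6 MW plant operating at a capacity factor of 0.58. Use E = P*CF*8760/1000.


E = 287.6 * 0.58 * 8760 / 1000 = 1461.2381 GWh


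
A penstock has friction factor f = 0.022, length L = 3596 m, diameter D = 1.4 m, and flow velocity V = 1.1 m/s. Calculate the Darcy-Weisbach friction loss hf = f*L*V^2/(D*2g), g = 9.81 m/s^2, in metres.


hf = 0.022 * 3596 * 1.1^2 / (1.4 * 2 * 9.81) = 3.4850 m


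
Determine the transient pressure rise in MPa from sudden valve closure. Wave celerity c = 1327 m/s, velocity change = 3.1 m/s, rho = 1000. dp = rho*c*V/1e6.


dp = 1000 * 1327 * 3.1 / 1e6 = 4.1137 MPa


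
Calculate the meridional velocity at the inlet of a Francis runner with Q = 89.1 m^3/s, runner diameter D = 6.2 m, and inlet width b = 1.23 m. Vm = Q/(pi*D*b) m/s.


Vm = 89.1 / (pi * 6.2 * 1.23) = 3.7190 m/s


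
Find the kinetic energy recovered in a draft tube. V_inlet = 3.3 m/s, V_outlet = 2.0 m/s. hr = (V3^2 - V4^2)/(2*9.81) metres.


hr = (3.3^2 - 2.0^2) / (2*9.81) = 0.3512 m


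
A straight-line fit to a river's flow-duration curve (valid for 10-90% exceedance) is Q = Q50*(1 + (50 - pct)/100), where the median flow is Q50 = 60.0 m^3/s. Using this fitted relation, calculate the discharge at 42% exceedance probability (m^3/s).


Q = 60.0 * (1 + (50 - 42)/100) = 64.8000 m^3/s


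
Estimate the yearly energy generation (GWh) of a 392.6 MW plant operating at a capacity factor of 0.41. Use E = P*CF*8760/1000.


E = 392.6 * 0.41 * 8760 / 1000 = 1410.0622 GWh


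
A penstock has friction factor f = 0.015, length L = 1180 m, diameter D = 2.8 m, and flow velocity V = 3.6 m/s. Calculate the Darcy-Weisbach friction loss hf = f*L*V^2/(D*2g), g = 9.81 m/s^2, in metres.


hf = 0.015 * 1180 * 3.6^2 / (2.8 * 2 * 9.81) = 4.1756 m


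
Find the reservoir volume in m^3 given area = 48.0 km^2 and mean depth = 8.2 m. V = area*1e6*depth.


V = 48.0 * 1e6 * 8.2 = 3.9360e+08 m^3


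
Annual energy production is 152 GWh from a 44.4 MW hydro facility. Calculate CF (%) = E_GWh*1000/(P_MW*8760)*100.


CF = 152 * 1000 / (44.4 * 8760) * 100 = 39.0802 %


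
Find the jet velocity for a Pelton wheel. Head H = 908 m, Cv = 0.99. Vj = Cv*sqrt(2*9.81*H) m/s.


Vj = 0.99 * sqrt(2*9.81*908) = 132.1380 m/s


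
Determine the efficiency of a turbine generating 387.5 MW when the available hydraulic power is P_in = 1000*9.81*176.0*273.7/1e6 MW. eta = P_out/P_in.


P_in = 1000 * 9.81 * 176.0 * 273.7 / 1e6 = 472.5595 MW
eta = 387.5 / 472.5595 = 0.8200


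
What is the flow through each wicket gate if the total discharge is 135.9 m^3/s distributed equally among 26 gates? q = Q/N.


q = 135.9 / 26 = 5.2269 m^3/s


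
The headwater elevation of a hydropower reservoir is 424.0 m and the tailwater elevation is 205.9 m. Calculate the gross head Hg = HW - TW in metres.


Hg = 424.0 - 205.9 = 218.1000 m


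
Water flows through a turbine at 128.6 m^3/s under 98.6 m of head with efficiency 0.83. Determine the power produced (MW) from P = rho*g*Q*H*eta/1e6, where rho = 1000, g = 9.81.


P = 1000 * 9.81 * 128.6 * 98.6 * 0.83 / 1e6 = 103.2440 MW


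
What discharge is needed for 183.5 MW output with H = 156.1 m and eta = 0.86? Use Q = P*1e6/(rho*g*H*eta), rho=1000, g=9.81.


Q = 183.5 * 1e6 / (1000 * 9.81 * 156.1 * 0.86) = 139.3368 m^3/s


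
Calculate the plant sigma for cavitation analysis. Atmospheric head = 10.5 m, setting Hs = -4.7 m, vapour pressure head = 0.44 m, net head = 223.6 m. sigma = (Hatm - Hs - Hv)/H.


sigma = (10.5 - (-4.7) - 0.44) / 223.6 = 0.0660


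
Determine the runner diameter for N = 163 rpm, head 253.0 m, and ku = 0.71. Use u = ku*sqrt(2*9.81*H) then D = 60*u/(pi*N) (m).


u = 0.71 * sqrt(2*9.81*253.0) = 50.0228 m/s
D = 60 * 50.0228 / (pi * 163) = 5.8611 m


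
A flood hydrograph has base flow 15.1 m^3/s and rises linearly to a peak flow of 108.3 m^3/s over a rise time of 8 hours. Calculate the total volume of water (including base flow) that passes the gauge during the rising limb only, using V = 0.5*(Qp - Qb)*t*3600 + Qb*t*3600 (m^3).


V = 0.5*(108.3 - 15.1)*8*3600 + 15.1*8*3600 = 1.7770e+06 m^3


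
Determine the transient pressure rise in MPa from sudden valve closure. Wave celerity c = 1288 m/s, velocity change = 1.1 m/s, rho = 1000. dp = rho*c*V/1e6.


dp = 1000 * 1288 * 1.1 / 1e6 = 1.4168 MPa


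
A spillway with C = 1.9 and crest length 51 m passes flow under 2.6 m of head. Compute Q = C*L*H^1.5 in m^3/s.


Q = 1.9 * 51 * 2.6^1.5 = 406.2410 m^3/s


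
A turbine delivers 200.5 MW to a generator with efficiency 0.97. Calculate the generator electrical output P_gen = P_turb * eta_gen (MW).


P_gen = 200.5 * 0.97 = 194.4850 MW


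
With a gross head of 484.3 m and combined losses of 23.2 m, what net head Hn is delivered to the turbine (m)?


Hn = 484.3 - 23.2 = 461.1000 m


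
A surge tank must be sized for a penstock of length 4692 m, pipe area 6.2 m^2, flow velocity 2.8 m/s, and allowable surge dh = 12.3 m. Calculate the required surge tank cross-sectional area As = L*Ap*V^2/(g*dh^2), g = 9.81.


As = 4692 * 6.2 * 2.8^2 / (9.81 * 12.3^2) = 153.6691 m^2


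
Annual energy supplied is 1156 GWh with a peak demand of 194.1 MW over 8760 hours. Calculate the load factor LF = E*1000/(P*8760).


LF = 1156 * 1000 / (194.1 * 8760) = 0.6799


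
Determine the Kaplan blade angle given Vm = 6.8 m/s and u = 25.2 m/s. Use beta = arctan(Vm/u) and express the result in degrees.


beta = arctan(6.8 / 25.2) = 15.1011 degrees


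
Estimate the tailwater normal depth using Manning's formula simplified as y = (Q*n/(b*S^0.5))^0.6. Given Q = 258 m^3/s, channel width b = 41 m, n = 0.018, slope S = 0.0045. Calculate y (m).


y = (258 * 0.018 / (41 * 0.0045^0.5))^0.6 = 1.3693 m


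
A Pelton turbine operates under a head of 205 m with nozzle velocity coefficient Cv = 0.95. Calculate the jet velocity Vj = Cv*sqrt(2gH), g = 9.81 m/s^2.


Vj = 0.95 * sqrt(2*9.81*205) = 60.2490 m/s


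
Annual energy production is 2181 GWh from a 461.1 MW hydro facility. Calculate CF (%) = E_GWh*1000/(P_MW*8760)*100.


CF = 2181 * 1000 / (461.1 * 8760) * 100 = 53.9954 %


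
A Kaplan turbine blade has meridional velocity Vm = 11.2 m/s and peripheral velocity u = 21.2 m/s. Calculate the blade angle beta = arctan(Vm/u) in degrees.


beta = arctan(11.2 / 21.2) = 27.8476 degrees


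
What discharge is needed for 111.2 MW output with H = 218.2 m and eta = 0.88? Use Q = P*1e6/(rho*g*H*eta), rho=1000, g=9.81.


Q = 111.2 * 1e6 / (1000 * 9.81 * 218.2 * 0.88) = 59.0335 m^3/s


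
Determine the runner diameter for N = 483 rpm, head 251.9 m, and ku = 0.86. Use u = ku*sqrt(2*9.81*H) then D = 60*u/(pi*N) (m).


u = 0.86 * sqrt(2*9.81*251.9) = 60.4591 m/s
D = 60 * 60.4591 / (pi * 483) = 2.3907 m


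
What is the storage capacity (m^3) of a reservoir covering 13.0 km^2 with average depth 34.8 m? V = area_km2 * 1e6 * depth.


V = 13.0 * 1e6 * 34.8 = 4.5240e+08 m^3


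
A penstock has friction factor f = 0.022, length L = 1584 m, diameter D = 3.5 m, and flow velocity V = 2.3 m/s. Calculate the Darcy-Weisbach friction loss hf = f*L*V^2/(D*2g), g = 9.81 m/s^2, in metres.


hf = 0.022 * 1584 * 2.3^2 / (3.5 * 2 * 9.81) = 2.6845 m


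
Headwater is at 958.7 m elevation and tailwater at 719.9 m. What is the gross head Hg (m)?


Hg = 958.7 - 719.9 = 238.8000 m


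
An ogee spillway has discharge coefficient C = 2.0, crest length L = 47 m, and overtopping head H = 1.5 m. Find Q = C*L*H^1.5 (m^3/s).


Q = 2.0 * 47 * 1.5^1.5 = 172.6890 m^3/s


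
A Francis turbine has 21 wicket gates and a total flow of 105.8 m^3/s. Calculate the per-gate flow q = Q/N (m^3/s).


q = 105.8 / 21 = 5.0381 m^3/s


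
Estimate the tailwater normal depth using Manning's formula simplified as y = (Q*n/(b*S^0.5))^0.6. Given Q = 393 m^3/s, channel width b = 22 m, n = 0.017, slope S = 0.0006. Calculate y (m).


y = (393 * 0.017 / (22 * 0.0006^0.5))^0.6 = 4.5290 m


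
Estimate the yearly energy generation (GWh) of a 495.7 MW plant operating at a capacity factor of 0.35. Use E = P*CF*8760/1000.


E = 495.7 * 0.35 * 8760 / 1000 = 1519.8162 GWh


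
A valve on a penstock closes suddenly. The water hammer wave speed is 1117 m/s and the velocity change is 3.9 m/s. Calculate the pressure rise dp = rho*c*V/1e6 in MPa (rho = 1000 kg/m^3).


dp = 1000 * 1117 * 3.9 / 1e6 = 4.3563 MPa


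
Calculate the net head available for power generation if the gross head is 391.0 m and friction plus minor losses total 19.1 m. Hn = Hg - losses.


Hn = 391.0 - 19.1 = 371.9000 m


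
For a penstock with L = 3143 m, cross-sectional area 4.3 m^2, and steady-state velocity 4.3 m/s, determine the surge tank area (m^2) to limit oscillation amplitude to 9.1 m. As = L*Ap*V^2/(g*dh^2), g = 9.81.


As = 3143 * 4.3 * 4.3^2 / (9.81 * 9.1^2) = 307.6082 m^2


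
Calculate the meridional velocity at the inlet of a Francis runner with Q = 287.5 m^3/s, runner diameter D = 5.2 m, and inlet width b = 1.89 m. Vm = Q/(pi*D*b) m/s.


Vm = 287.5 / (pi * 5.2 * 1.89) = 9.3116 m/s


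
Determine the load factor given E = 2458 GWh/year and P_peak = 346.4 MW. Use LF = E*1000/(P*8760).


LF = 2458 * 1000 / (346.4 * 8760) = 0.8100


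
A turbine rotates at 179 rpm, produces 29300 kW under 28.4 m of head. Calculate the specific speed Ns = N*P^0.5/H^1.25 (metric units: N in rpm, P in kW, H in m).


Ns = 179 * 29300^0.5 / 28.4^1.25 = 467.3464


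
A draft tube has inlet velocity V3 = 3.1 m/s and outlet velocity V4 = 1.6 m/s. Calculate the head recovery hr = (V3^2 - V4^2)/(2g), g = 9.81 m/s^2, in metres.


hr = (3.1^2 - 1.6^2) / (2*9.81) = 0.3593 m


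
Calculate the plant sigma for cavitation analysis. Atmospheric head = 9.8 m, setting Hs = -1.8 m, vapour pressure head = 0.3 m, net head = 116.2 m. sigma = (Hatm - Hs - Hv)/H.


sigma = (9.8 - (-1.8) - 0.3) / 116.2 = 0.0972


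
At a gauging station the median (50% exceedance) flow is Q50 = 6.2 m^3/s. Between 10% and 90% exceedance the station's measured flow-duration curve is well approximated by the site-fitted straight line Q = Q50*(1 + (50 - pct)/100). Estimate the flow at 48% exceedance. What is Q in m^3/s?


Q = 6.2 * (1 + (50 - 48)/100) = 6.3240 m^3/s


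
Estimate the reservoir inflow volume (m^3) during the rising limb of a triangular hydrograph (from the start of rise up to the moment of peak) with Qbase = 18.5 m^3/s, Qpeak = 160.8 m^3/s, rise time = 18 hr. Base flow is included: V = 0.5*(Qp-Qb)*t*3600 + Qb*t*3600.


V = 0.5*(160.8 - 18.5)*18*3600 + 18.5*18*3600 = 5.8093e+06 m^3


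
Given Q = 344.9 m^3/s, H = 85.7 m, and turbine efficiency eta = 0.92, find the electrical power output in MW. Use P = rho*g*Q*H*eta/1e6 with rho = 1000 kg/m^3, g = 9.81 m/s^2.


P = 1000 * 9.81 * 344.9 * 85.7 * 0.92 / 1e6 = 266.7662 MW


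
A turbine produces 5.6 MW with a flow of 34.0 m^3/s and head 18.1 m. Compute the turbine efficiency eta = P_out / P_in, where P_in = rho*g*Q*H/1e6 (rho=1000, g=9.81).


P_in = 1000 * 9.81 * 34.0 * 18.1 / 1e6 = 6.0371 MW
eta = 5.6 / 6.0371 = 0.9276


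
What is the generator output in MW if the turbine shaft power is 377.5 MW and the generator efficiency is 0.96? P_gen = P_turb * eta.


P_gen = 377.5 * 0.96 = 362.4000 MW


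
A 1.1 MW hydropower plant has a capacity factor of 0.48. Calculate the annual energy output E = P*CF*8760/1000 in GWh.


E = 1.1 * 0.48 * 8760 / 1000 = 4.6253 GWh


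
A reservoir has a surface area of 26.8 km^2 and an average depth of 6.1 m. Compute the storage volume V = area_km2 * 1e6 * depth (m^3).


V = 26.8 * 1e6 * 6.1 = 1.6348e+08 m^3


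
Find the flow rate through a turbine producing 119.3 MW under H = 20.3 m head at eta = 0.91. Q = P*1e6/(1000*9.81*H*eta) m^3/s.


Q = 119.3 * 1e6 / (1000 * 9.81 * 20.3 * 0.91) = 658.3154 m^3/s


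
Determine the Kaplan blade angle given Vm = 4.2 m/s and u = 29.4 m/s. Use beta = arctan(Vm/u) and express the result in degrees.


beta = arctan(4.2 / 29.4) = 8.1301 degrees


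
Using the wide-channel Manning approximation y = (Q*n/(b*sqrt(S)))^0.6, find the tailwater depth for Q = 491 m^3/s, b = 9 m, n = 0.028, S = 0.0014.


y = (491 * 0.028 / (9 * 0.0014^0.5))^0.6 = 9.2589 m


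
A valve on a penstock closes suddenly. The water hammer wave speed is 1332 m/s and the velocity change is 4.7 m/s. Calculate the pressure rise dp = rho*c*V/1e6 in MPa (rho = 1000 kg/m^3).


dp = 1000 * 1332 * 4.7 / 1e6 = 6.2604 MPa


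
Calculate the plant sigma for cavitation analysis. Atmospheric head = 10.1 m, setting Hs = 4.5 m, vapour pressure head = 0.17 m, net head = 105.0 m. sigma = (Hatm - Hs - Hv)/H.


sigma = (10.1 - 4.5 - 0.17) / 105.0 = 0.0517


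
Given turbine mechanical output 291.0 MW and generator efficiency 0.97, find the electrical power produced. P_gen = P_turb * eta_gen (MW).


P_gen = 291.0 * 0.97 = 282.2700 MW


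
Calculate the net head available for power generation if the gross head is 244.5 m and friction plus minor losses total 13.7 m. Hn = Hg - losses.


Hn = 244.5 - 13.7 = 230.8000 m


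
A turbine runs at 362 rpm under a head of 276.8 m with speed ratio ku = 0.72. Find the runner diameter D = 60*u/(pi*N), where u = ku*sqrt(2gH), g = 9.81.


u = 0.72 * sqrt(2*9.81*276.8) = 53.0597 m/s
D = 60 * 53.0597 / (pi * 362) = 2.7994 m


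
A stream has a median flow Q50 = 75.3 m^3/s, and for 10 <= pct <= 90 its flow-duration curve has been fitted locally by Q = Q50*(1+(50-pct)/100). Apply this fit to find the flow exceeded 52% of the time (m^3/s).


Q = 75.3 * (1 + (50 - 52)/100) = 73.7940 m^3/s


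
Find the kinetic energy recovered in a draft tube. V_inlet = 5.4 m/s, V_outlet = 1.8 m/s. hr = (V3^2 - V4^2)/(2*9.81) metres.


hr = (5.4^2 - 1.8^2) / (2*9.81) = 1.3211 m


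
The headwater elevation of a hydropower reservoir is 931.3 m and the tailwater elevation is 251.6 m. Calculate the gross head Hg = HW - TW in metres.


Hg = 931.3 - 251.6 = 679.7000 m


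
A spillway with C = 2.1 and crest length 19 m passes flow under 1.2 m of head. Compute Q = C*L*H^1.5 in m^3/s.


Q = 2.1 * 19 * 1.2^1.5 = 52.4499 m^3/s


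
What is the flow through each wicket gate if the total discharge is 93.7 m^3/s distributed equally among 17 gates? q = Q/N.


q = 93.7 / 17 = 5.5118 m^3/s


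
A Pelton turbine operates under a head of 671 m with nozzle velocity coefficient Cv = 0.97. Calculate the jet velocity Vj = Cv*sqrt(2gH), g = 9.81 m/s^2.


Vj = 0.97 * sqrt(2*9.81*671) = 111.2968 m/s


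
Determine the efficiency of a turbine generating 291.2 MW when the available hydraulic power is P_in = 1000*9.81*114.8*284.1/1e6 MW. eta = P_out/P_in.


P_in = 1000 * 9.81 * 114.8 * 284.1 / 1e6 = 319.9500 MW
eta = 291.2 / 319.9500 = 0.9101


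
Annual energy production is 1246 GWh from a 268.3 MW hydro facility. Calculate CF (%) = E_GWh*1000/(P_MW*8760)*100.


CF = 1246 * 1000 / (268.3 * 8760) * 100 = 53.0143 %


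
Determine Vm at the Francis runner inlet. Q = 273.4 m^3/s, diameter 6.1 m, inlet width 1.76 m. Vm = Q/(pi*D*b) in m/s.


Vm = 273.4 / (pi * 6.1 * 1.76) = 8.1060 m/s


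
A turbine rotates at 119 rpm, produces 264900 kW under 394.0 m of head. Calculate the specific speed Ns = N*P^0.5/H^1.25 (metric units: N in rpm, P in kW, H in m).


Ns = 119 * 264900^0.5 / 394.0^1.25 = 34.8913


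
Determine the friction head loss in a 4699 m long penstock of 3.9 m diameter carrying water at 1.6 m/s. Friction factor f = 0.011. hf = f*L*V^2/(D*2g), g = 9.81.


hf = 0.011 * 4699 * 1.6^2 / (3.9 * 2 * 9.81) = 1.7293 m


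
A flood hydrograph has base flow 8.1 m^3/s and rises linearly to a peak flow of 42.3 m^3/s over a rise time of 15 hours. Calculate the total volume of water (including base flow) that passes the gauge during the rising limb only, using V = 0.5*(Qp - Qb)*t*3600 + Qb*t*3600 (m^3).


V = 0.5*(42.3 - 8.1)*15*3600 + 8.1*15*3600 = 1.3608e+06 m^3


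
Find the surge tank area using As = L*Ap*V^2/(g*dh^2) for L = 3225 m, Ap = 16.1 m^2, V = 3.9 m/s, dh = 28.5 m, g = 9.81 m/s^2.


As = 3225 * 16.1 * 3.9^2 / (9.81 * 28.5^2) = 99.1120 m^2


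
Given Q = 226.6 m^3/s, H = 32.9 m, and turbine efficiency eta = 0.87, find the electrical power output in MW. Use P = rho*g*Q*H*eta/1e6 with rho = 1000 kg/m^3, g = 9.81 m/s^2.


P = 1000 * 9.81 * 226.6 * 32.9 * 0.87 / 1e6 = 63.6274 MW


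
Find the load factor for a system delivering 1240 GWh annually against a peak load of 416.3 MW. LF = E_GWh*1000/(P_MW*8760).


LF = 1240 * 1000 / (416.3 * 8760) = 0.3400


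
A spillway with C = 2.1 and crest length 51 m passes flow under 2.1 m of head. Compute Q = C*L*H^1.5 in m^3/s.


Q = 2.1 * 51 * 2.1^1.5 = 325.9256 m^3/s


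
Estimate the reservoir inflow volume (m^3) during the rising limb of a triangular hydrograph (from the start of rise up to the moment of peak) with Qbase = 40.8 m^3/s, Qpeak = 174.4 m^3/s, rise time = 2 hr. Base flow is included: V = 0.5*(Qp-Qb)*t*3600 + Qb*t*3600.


V = 0.5*(174.4 - 40.8)*2*3600 + 40.8*2*3600 = 774720.0000 m^3


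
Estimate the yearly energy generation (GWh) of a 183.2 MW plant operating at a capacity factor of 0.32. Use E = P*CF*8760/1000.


E = 183.2 * 0.32 * 8760 / 1000 = 513.5462 GWh


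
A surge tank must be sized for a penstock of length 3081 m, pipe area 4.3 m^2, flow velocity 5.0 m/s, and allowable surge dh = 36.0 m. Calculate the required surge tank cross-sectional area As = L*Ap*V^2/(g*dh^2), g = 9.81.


As = 3081 * 4.3 * 5.0^2 / (9.81 * 36.0^2) = 26.0511 m^2


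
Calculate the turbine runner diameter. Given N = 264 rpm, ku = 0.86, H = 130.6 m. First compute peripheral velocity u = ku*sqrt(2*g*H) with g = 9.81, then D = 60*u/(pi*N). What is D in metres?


u = 0.86 * sqrt(2*9.81*130.6) = 43.5331 m/s
D = 60 * 43.5331 / (pi * 264) = 3.1493 m


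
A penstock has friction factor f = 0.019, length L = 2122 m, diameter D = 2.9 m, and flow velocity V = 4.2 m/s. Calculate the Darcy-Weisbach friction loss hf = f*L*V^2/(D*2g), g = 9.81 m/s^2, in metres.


hf = 0.019 * 2122 * 4.2^2 / (2.9 * 2 * 9.81) = 12.4997 m


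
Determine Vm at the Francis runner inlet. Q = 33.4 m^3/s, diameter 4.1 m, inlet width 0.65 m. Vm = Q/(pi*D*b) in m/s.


Vm = 33.4 / (pi * 4.1 * 0.65) = 3.9893 m/s


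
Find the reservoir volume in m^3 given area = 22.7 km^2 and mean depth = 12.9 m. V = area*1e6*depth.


V = 22.7 * 1e6 * 12.9 = 2.9283e+08 m^3


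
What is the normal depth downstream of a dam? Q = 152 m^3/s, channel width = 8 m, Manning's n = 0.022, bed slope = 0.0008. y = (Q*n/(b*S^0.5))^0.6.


y = (152 * 0.022 / (8 * 0.0008^0.5))^0.6 = 5.0324 m


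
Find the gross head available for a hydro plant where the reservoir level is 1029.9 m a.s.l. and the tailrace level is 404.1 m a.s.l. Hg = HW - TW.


Hg = 1029.9 - 404.1 = 625.8000 m


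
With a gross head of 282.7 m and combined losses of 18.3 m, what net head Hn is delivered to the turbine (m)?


Hn = 282.7 - 18.3 = 264.4000 m


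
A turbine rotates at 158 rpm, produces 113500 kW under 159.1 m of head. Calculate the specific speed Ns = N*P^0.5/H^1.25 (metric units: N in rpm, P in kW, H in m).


Ns = 158 * 113500^0.5 / 159.1^1.25 = 94.2036


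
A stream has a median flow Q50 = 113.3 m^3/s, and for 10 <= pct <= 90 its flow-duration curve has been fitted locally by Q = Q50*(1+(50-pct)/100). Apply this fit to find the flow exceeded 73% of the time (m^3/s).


Q = 113.3 * (1 + (50 - 73)/100) = 87.2410 m^3/s
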